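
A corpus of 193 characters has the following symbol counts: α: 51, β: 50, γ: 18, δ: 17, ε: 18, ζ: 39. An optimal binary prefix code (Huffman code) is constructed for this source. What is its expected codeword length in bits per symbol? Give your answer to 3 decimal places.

2.456 bits/symbol

Probabilities are the counts divided by 193.
Repeatedly combine the two least-probable nodes; the expected code length is the sum of the merged weights.
merge 17/193 + 18/193 → 35/193
merge 18/193 + 35/193 → 53/193
merge 39/193 + 50/193 → 89/193
merge 51/193 + 53/193 → 104/193
merge 89/193 + 104/193 → 1
L = 35/193 + 53/193 + 89/193 + 104/193 + 1 = 474/193 ≈ 2.456 bits/symbol.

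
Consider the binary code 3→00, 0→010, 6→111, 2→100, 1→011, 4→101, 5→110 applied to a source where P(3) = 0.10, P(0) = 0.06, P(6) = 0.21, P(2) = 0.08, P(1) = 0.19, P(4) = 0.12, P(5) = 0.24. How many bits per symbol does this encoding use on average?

L̄ = Σ pᵢ·ℓᵢ = 0.10·2 + 0.06·3 + 0.21·3 + 0.08·3 + 0.19·3 + 0.12·3 + 0.24·3 = 2.9 bits/symbol.

2.9 bits/symbol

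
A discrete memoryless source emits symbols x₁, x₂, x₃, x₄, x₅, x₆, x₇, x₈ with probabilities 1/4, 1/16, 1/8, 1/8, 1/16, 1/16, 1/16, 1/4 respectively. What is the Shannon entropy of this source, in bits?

Each probability is a power of 1/2, so log₂(1/p) is an integer.
H = Σ p·log₂(1/p) = 1/4·2 + 1/16·4 + 1/8·3 + 1/8·3 + 1/16·4 + 1/16·4 + 1/16·4 + 1/4·2 = 2.75 bits.

2.75 bits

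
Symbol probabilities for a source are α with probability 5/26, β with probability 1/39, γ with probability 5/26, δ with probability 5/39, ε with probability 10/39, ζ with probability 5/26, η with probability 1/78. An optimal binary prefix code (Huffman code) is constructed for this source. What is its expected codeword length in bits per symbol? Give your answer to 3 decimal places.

Repeatedly combine the two least-probable nodes; the expected code length is the sum of the merged weights.
merge 1/78 + 1/39 → 1/26
merge 1/26 + 5/39 → 1/6
merge 1/6 + 5/26 → 14/39
merge 5/26 + 5/26 → 5/13
merge 10/39 + 14/39 → 8/13
merge 5/13 + 8/13 → 1
L = 1/26 + 1/6 + 14/39 + 5/13 + 8/13 + 1 = 100/39 ≈ 2.564 bits/symbol.

2.564 bits/symbol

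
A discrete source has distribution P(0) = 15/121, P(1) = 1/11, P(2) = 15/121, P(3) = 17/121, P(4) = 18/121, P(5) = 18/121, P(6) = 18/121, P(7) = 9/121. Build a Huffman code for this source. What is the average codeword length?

Repeatedly combine the two least-probable nodes; the expected code length is the sum of the merged weights.
merge 9/121 + 1/11 → 20/121
merge 15/121 + 15/121 → 30/121
merge 17/121 + 18/121 → 35/121
merge 18/121 + 18/121 → 36/121
merge 20/121 + 30/121 → 50/121
merge 35/121 + 36/121 → 71/121
merge 50/121 + 71/121 → 1
L = 20/121 + 30/121 + 35/121 + 36/121 + 50/121 + 71/121 + 1 = 3 bits/symbol.

3 bits/symbol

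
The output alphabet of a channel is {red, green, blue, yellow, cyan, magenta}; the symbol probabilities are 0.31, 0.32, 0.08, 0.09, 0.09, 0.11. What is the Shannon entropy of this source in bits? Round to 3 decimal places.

H = −Σ pᵢ log₂ pᵢ.
−0.31·log₂(0.31) = 0.5238
−0.32·log₂(0.32) = 0.5260
−0.08·log₂(0.08) = 0.2915
−0.09·log₂(0.09) = 0.3127
−0.09·log₂(0.09) = 0.3127
−0.11·log₂(0.11) = 0.3503
Sum ≈ 2.3169 → 2.317 bits.

2.317 bits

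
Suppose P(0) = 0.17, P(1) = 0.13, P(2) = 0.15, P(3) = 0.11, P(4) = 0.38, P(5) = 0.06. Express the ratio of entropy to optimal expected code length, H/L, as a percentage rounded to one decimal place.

97.6%

Entropy H = −Σ p log₂ p ≈ 2.3520 bits.
Huffman merges: 3/50+11/100→17/100; 13/100+3/20→7/25; 17/100+17/100→17/50; 7/25+17/50→31/50; 19/50+31/50→1. L = 241/100 ≈ 2.4100.
Efficiency = H/L = 2.3520/2.4100 = 97.6%.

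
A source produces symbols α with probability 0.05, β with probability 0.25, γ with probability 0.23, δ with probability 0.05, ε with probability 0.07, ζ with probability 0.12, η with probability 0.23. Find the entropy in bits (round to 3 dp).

H = −Σ pᵢ log₂ pᵢ.
−0.05·log₂(0.05) = 0.2161
−0.25·log₂(0.25) = 0.5000
−0.23·log₂(0.23) = 0.4877
−0.05·log₂(0.05) = 0.2161
−0.07·log₂(0.07) = 0.2686
−0.12·log₂(0.12) = 0.3671
−0.23·log₂(0.23) = 0.4877
Sum ≈ 2.5432 → 2.543 bits.

2.543 bits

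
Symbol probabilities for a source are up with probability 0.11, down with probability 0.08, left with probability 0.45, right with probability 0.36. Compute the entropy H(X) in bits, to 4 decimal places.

1.6908 bits

H = −Σ pᵢ log₂ pᵢ.
−0.11·log₂(0.11) = 0.3503
−0.08·log₂(0.08) = 0.2915
−0.45·log₂(0.45) = 0.5184
−0.36·log₂(0.36) = 0.5306
Sum ≈ 1.6908 → 1.6908 bits.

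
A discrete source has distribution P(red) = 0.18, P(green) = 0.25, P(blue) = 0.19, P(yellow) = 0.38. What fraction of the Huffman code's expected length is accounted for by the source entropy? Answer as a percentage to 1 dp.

Entropy H = −Σ p log₂ p ≈ 1.9310 bits.
Huffman merges: 9/50+19/100→37/100; 1/4+37/100→31/50; 19/50+31/50→1. L = 199/100 ≈ 1.9900.
Efficiency = H/L = 1.9310/1.9900 = 97.0%.

97.0%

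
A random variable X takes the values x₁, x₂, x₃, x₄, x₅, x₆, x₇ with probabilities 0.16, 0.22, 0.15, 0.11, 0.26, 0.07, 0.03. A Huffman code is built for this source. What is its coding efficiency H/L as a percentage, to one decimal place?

98.9%

Entropy H = −Σ p log₂ p ≈ 2.5900 bits.
Huffman merges: 3/100+7/100→1/10; 1/10+11/100→21/100; 3/20+4/25→31/100; 21/100+11/50→43/100; 13/50+31/100→57/100; 43/100+57/100→1. L = 131/50 ≈ 2.6200.
Efficiency = H/L = 2.5900/2.6200 = 98.9%.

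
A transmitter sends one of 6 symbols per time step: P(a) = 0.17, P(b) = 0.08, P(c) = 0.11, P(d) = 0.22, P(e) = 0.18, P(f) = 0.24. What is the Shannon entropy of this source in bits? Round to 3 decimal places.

2.496 bits

H = −Σ pᵢ log₂ pᵢ.
−0.17·log₂(0.17) = 0.4346
−0.08·log₂(0.08) = 0.2915
−0.11·log₂(0.11) = 0.3503
−0.22·log₂(0.22) = 0.4806
−0.18·log₂(0.18) = 0.4453
−0.24·log₂(0.24) = 0.4941
Sum ≈ 2.4964 → 2.496 bits.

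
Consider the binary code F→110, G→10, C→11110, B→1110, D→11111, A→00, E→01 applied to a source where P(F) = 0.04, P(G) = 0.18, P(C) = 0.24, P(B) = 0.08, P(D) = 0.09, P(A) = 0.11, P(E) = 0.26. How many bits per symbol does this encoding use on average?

L̄ = Σ pᵢ·ℓᵢ = 0.04·3 + 0.18·2 + 0.24·5 + 0.08·4 + 0.09·5 + 0.11·2 + 0.26·2 = 3.19 bits/symbol.

3.19 bits/symbol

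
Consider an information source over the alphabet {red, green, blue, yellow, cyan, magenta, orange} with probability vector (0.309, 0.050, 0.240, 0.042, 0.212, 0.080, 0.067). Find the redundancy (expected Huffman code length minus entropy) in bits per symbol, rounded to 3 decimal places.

0.025 bits

Entropy H = −Σ p log₂ p ≈ 2.4531 bits.
Huffman merges: 21/500+1/20→23/250; 67/1000+2/25→147/1000; 23/250+147/1000→239/1000; 53/250+239/1000→451/1000; 6/25+309/1000→549/1000; 451/1000+549/1000→1. L = 1239/500 ≈ 2.4780.
L − H = 2.4780 − 2.4531 = 0.025 bits.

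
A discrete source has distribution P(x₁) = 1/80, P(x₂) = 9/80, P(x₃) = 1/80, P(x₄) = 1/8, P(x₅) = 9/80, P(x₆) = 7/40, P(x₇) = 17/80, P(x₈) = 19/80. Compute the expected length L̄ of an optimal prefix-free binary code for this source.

2.7125 bits/symbol

Repeatedly combine the two least-probable nodes; the expected code length is the sum of the merged weights.
merge 1/80 + 1/80 → 1/40
merge 1/40 + 9/80 → 11/80
merge 9/80 + 1/8 → 19/80
merge 11/80 + 7/40 → 5/16
merge 17/80 + 19/80 → 9/20
merge 19/80 + 5/16 → 11/20
merge 9/20 + 11/20 → 1
L = 1/40 + 11/80 + 19/80 + 5/16 + 9/20 + 11/20 + 1 = 217/80 = 2.7125 bits/symbol.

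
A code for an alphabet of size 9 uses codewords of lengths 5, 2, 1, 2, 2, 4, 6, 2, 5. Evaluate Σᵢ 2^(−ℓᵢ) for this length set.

1.640625

With common denominator 2^6 = 64: Σ 2^(−ℓᵢ) = 2/64 + 16/64 + 32/64 + 16/64 + 16/64 + 4/64 + 1/64 + 16/64 + 2/64 = 105/64 = 1.640625.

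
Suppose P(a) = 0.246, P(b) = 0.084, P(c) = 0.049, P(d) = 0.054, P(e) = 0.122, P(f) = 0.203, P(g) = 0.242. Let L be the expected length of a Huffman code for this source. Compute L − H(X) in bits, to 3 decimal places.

0.028 bits

Entropy H = −Σ p log₂ p ≈ 2.5711 bits.
Huffman merges: 49/1000+27/500→103/1000; 21/250+103/1000→187/1000; 61/500+187/1000→309/1000; 203/1000+121/500→89/200; 123/500+309/1000→111/200; 89/200+111/200→1. L = 2599/1000 ≈ 2.5990.
L − H = 2.5990 − 2.5711 = 0.028 bits.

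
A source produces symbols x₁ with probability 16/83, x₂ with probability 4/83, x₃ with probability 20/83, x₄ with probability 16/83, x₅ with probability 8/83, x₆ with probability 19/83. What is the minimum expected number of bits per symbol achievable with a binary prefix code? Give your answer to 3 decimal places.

Repeatedly combine the two least-probable nodes; the expected code length is the sum of the merged weights.
merge 4/83 + 8/83 → 12/83
merge 12/83 + 16/83 → 28/83
merge 16/83 + 19/83 → 35/83
merge 20/83 + 28/83 → 48/83
merge 35/83 + 48/83 → 1
L = 12/83 + 28/83 + 35/83 + 48/83 + 1 = 206/83 ≈ 2.482 bits/symbol.

2.482 bits/symbol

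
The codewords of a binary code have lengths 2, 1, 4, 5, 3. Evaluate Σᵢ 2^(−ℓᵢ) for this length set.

With common denominator 2^5 = 32: Σ 2^(−ℓᵢ) = 8/32 + 16/32 + 2/32 + 1/32 + 4/32 = 31/32 = 0.96875.

0.96875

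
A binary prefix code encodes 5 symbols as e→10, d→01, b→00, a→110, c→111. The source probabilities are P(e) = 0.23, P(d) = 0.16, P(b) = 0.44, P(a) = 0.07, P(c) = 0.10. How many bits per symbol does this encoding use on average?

L̄ = Σ pᵢ·ℓᵢ = 0.23·2 + 0.16·2 + 0.44·2 + 0.07·3 + 0.10·3 = 2.17 bits/symbol.

2.17 bits/symbol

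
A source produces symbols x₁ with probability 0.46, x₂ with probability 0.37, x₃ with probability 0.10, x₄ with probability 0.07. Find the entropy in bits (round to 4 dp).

1.6468 bits

H = −Σ pᵢ log₂ pᵢ.
−0.46·log₂(0.46) = 0.5153
−0.37·log₂(0.37) = 0.5307
−0.10·log₂(0.10) = 0.3322
−0.07·log₂(0.07) = 0.2686
Sum ≈ 1.6468 → 1.6468 bits.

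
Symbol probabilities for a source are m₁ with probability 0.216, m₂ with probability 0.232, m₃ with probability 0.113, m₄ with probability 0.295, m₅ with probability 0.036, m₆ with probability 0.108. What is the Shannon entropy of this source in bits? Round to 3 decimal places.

2.361 bits

H = −Σ pᵢ log₂ pᵢ.
−0.216·log₂(0.216) = 0.4776
−0.232·log₂(0.232) = 0.4890
−0.113·log₂(0.113) = 0.3555
−0.295·log₂(0.295) = 0.5196
−0.036·log₂(0.036) = 0.1727
−0.108·log₂(0.108) = 0.3468
Sum ≈ 2.3610 → 2.361 bits.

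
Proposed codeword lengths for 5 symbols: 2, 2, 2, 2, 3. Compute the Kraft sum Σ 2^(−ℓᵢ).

1.125

With common denominator 2^3 = 8: Σ 2^(−ℓᵢ) = 2/8 + 2/8 + 2/8 + 2/8 + 1/8 = 9/8 = 1.125.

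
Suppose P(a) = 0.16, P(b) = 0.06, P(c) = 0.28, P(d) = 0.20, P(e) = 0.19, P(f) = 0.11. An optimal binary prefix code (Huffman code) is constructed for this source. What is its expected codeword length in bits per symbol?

Repeatedly combine the two least-probable nodes; the expected code length is the sum of the merged weights.
merge 3/50 + 11/100 → 17/100
merge 4/25 + 17/100 → 33/100
merge 19/100 + 1/5 → 39/100
merge 7/25 + 33/100 → 61/100
merge 39/100 + 61/100 → 1
L = 17/100 + 33/100 + 39/100 + 61/100 + 1 = 5/2 = 2.5 bits/symbol.

2.5 bits/symbol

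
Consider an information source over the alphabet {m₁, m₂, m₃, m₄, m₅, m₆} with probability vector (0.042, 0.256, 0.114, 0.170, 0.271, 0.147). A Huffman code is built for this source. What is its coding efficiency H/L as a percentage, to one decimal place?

Entropy H = −Σ p log₂ p ≈ 2.4041 bits.
Huffman merges: 21/500+57/500→39/250; 147/1000+39/250→303/1000; 17/100+32/125→213/500; 271/1000+303/1000→287/500; 213/500+287/500→1. L = 2459/1000 ≈ 2.4590.
Efficiency = H/L = 2.4041/2.4590 = 97.8%.

97.8%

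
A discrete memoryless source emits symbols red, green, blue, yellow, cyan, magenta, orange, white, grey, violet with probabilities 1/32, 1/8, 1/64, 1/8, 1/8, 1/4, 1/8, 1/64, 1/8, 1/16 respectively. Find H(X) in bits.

Each probability is a power of 1/2, so log₂(1/p) is an integer.
H = Σ p·log₂(1/p) = 1/32·5 + 1/8·3 + 1/64·6 + 1/8·3 + 1/8·3 + 1/4·2 + 1/8·3 + 1/64·6 + 1/8·3 + 1/16·4 = 2.96875 bits.

2.96875 bits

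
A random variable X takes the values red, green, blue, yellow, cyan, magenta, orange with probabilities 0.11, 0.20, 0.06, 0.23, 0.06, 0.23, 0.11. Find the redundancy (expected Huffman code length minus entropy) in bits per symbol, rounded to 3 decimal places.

Entropy H = −Σ p log₂ p ≈ 2.6274 bits.
Huffman merges: 3/50+3/50→3/25; 11/100+11/100→11/50; 3/25+1/5→8/25; 11/50+23/100→9/20; 23/100+8/25→11/20; 9/20+11/20→1. L = 133/50 ≈ 2.6600.
L − H = 2.6600 − 2.6274 = 0.033 bits.

0.033 bits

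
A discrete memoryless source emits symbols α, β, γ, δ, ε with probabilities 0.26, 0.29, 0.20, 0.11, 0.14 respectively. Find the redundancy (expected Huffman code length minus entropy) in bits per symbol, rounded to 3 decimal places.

Entropy H = −Σ p log₂ p ≈ 2.2350 bits.
Huffman merges: 11/100+7/50→1/4; 1/5+1/4→9/20; 13/50+29/100→11/20; 9/20+11/20→1. L = 9/4 ≈ 2.2500.
L − H = 2.2500 − 2.2350 = 0.015 bits.

0.015 bits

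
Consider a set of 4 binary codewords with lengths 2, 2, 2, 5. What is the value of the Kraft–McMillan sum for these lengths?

0.78125

With common denominator 2^5 = 32: Σ 2^(−ℓᵢ) = 8/32 + 8/32 + 8/32 + 1/32 = 25/32 = 0.78125.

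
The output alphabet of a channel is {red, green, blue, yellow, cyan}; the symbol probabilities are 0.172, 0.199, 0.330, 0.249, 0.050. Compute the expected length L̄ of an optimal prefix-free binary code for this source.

Repeatedly combine the two least-probable nodes; the expected code length is the sum of the merged weights.
merge 1/20 + 43/250 → 111/500
merge 199/1000 + 111/500 → 421/1000
merge 249/1000 + 33/100 → 579/1000
merge 421/1000 + 579/1000 → 1
L = 111/500 + 421/1000 + 579/1000 + 1 = 1111/500 = 2.222 bits/symbol.

2.222 bits/symbol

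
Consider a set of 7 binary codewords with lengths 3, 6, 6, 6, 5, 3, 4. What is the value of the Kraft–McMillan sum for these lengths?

With common denominator 2^6 = 64: Σ 2^(−ℓᵢ) = 8/64 + 1/64 + 1/64 + 1/64 + 2/64 + 8/64 + 4/64 = 25/64 = 0.390625.

0.390625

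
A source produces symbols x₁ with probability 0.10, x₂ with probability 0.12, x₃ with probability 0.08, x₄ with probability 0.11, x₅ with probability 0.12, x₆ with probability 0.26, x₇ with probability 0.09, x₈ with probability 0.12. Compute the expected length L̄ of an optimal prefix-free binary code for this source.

2.91 bits/symbol

Repeatedly combine the two least-probable nodes; the expected code length is the sum of the merged weights.
merge 2/25 + 9/100 → 17/100
merge 1/10 + 11/100 → 21/100
merge 3/25 + 3/25 → 6/25
merge 3/25 + 17/100 → 29/100
merge 21/100 + 6/25 → 9/20
merge 13/50 + 29/100 → 11/20
merge 9/20 + 11/20 → 1
L = 17/100 + 21/100 + 6/25 + 29/100 + 9/20 + 11/20 + 1 = 291/100 = 2.91 bits/symbol.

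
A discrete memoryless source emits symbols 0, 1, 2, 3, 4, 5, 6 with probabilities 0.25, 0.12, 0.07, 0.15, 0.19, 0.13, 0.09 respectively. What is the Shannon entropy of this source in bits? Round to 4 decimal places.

2.6967 bits

H = −Σ pᵢ log₂ pᵢ.
−0.25·log₂(0.25) = 0.5000
−0.12·log₂(0.12) = 0.3671
−0.07·log₂(0.07) = 0.2686
−0.15·log₂(0.15) = 0.4105
−0.19·log₂(0.19) = 0.4552
−0.13·log₂(0.13) = 0.3826
−0.09·log₂(0.09) = 0.3127
Sum ≈ 2.6967 → 2.6967 bits.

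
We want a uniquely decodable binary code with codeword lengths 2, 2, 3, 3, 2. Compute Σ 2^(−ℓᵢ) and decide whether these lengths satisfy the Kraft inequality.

With common denominator 2^3 = 8: Σ 2^(−ℓᵢ) = 2/8 + 2/8 + 1/8 + 1/8 + 2/8 = 8/8 = 1.
Kraft's inequality requires Σ ≤ 1; here Σ = 1 ≤ 1, so such a prefix code exists.

1; yes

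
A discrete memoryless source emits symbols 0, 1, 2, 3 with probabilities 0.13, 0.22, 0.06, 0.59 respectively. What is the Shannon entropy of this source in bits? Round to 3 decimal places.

H = −Σ pᵢ log₂ pᵢ.
−0.13·log₂(0.13) = 0.3826
−0.22·log₂(0.22) = 0.4806
−0.06·log₂(0.06) = 0.2435
−0.59·log₂(0.59) = 0.4491
Sum ≈ 1.5559 → 1.556 bits.

1.556 bits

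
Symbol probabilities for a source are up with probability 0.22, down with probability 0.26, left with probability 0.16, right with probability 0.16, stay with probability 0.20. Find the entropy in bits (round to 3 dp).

H = −Σ pᵢ log₂ pᵢ.
−0.22·log₂(0.22) = 0.4806
−0.26·log₂(0.26) = 0.5053
−0.16·log₂(0.16) = 0.4230
−0.16·log₂(0.16) = 0.4230
−0.20·log₂(0.20) = 0.4644
Sum ≈ 2.2963 → 2.296 bits.

2.296 bits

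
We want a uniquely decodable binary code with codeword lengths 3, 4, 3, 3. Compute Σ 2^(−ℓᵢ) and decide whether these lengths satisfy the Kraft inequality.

0.4375; yes

With common denominator 2^4 = 16: Σ 2^(−ℓᵢ) = 2/16 + 1/16 + 2/16 + 2/16 = 7/16 = 0.4375.
Kraft's inequality requires Σ ≤ 1; here Σ = 0.4375 ≤ 1, so such a prefix code exists.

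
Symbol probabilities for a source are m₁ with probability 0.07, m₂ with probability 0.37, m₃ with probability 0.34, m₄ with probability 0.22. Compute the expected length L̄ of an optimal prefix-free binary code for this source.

Repeatedly combine the two least-probable nodes; the expected code length is the sum of the merged weights.
merge 7/100 + 11/50 → 29/100
merge 29/100 + 17/50 → 63/100
merge 37/100 + 63/100 → 1
L = 29/100 + 63/100 + 1 = 48/25 = 1.92 bits/symbol.

1.92 bits/symbol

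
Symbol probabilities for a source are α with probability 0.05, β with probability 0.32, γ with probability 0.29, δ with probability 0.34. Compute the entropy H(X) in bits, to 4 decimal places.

1.7892 bits

H = −Σ pᵢ log₂ pᵢ.
−0.05·log₂(0.05) = 0.2161
−0.32·log₂(0.32) = 0.5260
−0.29·log₂(0.29) = 0.5179
−0.34·log₂(0.34) = 0.5292
Sum ≈ 1.7892 → 1.7892 bits.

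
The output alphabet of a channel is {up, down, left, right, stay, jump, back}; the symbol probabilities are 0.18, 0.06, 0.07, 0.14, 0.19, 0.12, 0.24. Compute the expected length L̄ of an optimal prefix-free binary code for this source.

2.7 bits/symbol

Repeatedly combine the two least-probable nodes; the expected code length is the sum of the merged weights.
merge 3/50 + 7/100 → 13/100
merge 3/25 + 13/100 → 1/4
merge 7/50 + 9/50 → 8/25
merge 19/100 + 6/25 → 43/100
merge 1/4 + 8/25 → 57/100
merge 43/100 + 57/100 → 1
L = 13/100 + 1/4 + 8/25 + 43/100 + 57/100 + 1 = 27/10 = 2.7 bits/symbol.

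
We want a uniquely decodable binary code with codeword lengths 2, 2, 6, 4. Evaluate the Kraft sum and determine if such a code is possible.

With common denominator 2^6 = 64: Σ 2^(−ℓᵢ) = 16/64 + 16/64 + 1/64 + 4/64 = 37/64 = 0.578125.
Kraft's inequality requires Σ ≤ 1; here Σ = 0.578125 ≤ 1, so such a prefix code exists.

0.578125; yes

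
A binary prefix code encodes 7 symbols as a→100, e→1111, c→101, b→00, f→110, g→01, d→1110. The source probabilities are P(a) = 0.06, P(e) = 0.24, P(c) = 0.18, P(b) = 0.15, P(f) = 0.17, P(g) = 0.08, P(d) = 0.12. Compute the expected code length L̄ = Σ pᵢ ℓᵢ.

3.13 bits/symbol

L̄ = Σ pᵢ·ℓᵢ = 0.06·3 + 0.24·4 + 0.18·3 + 0.15·2 + 0.17·3 + 0.08·2 + 0.12·4 = 3.13 bits/symbol.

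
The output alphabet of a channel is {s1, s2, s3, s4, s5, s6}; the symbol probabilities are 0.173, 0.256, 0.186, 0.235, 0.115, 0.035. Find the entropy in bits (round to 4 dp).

2.4116 bits

H = −Σ pᵢ log₂ pᵢ.
−0.173·log₂(0.173) = 0.4379
−0.256·log₂(0.256) = 0.5032
−0.186·log₂(0.186) = 0.4514
−0.235·log₂(0.235) = 0.4910
−0.115·log₂(0.115) = 0.3588
−0.035·log₂(0.035) = 0.1693
Sum ≈ 2.4116 → 2.4116 bits.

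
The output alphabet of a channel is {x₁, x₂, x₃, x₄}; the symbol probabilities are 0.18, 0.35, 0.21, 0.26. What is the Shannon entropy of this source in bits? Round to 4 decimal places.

H = −Σ pᵢ log₂ pᵢ.
−0.18·log₂(0.18) = 0.4453
−0.35·log₂(0.35) = 0.5301
−0.21·log₂(0.21) = 0.4728
−0.26·log₂(0.26) = 0.5053
Sum ≈ 1.9535 → 1.9535 bits.

1.9535 bits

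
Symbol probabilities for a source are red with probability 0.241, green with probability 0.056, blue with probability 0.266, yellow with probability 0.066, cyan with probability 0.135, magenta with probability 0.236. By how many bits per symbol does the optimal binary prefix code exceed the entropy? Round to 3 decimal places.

Entropy H = −Σ p log₂ p ≈ 2.3763 bits.
Huffman merges: 7/125+33/500→61/500; 61/500+27/200→257/1000; 59/250+241/1000→477/1000; 257/1000+133/500→523/1000; 477/1000+523/1000→1. L = 2379/1000 ≈ 2.3790.
L − H = 2.3790 − 2.3763 = 0.003 bits.

0.003 bits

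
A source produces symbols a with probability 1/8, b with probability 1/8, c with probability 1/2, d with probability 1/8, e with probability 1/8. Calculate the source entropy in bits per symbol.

2 bits

Each probability is a power of 1/2, so log₂(1/p) is an integer.
H = Σ p·log₂(1/p) = 1/8·3 + 1/8·3 + 1/2·1 + 1/8·3 + 1/8·3 = 2 bits.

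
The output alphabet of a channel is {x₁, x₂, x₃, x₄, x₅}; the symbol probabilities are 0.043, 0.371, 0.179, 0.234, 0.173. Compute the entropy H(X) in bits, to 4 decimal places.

H = −Σ pᵢ log₂ pᵢ.
−0.043·log₂(0.043) = 0.1952
−0.371·log₂(0.371) = 0.5307
−0.179·log₂(0.179) = 0.4443
−0.234·log₂(0.234) = 0.4903
−0.173·log₂(0.173) = 0.4379
Sum ≈ 2.0984 → 2.0984 bits.

2.0984 bits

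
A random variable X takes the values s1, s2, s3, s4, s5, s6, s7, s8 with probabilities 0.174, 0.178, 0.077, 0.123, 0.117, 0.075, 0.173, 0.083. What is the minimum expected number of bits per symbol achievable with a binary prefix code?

Repeatedly combine the two least-probable nodes; the expected code length is the sum of the merged weights.
merge 3/40 + 77/1000 → 19/125
merge 83/1000 + 117/1000 → 1/5
merge 123/1000 + 19/125 → 11/40
merge 173/1000 + 87/500 → 347/1000
merge 89/500 + 1/5 → 189/500
merge 11/40 + 347/1000 → 311/500
merge 189/500 + 311/500 → 1
L = 19/125 + 1/5 + 11/40 + 347/1000 + 189/500 + 311/500 + 1 = 1487/500 = 2.974 bits/symbol.

2.974 bits/symbol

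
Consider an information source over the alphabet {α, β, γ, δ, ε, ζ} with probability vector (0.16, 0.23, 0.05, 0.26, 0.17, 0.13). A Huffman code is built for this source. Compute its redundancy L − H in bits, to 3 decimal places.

0.061 bits

Entropy H = −Σ p log₂ p ≈ 2.4493 bits.
Huffman merges: 1/20+13/100→9/50; 4/25+17/100→33/100; 9/50+23/100→41/100; 13/50+33/100→59/100; 41/100+59/100→1. L = 251/100 ≈ 2.5100.
L − H = 2.5100 − 2.4493 = 0.061 bits.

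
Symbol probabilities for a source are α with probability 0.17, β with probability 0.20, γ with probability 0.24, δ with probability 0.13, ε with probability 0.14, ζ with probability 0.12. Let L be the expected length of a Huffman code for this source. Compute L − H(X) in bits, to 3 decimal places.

0.020 bits

Entropy H = −Σ p log₂ p ≈ 2.5399 bits.
Huffman merges: 3/25+13/100→1/4; 7/50+17/100→31/100; 1/5+6/25→11/25; 1/4+31/100→14/25; 11/25+14/25→1. L = 64/25 ≈ 2.5600.
L − H = 2.5600 − 2.5399 = 0.020 bits.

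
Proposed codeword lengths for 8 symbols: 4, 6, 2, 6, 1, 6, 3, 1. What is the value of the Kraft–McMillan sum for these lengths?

1.484375

With common denominator 2^6 = 64: Σ 2^(−ℓᵢ) = 4/64 + 1/64 + 16/64 + 1/64 + 32/64 + 1/64 + 8/64 + 32/64 = 95/64 = 1.484375.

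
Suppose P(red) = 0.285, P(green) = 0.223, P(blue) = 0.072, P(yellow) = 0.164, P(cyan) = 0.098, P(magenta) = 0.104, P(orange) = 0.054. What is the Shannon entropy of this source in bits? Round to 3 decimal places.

H = −Σ pᵢ log₂ pᵢ.
−0.285·log₂(0.285) = 0.5161
−0.223·log₂(0.223) = 0.4828
−0.072·log₂(0.072) = 0.2733
−0.164·log₂(0.164) = 0.4278
−0.098·log₂(0.098) = 0.3284
−0.104·log₂(0.104) = 0.3396
−0.054·log₂(0.054) = 0.2274
Sum ≈ 2.5953 → 2.595 bits.

2.595 bits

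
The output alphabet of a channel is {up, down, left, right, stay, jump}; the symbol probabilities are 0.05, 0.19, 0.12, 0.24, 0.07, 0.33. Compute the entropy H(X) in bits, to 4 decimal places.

2.3289 bits

H = −Σ pᵢ log₂ pᵢ.
−0.05·log₂(0.05) = 0.2161
−0.19·log₂(0.19) = 0.4552
−0.12·log₂(0.12) = 0.3671
−0.24·log₂(0.24) = 0.4941
−0.07·log₂(0.07) = 0.2686
−0.33·log₂(0.33) = 0.5278
Sum ≈ 2.3289 → 2.3289 bits.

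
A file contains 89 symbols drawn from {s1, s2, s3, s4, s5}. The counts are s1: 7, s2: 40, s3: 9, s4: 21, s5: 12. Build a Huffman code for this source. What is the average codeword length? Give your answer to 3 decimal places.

Probabilities are the counts divided by 89.
Repeatedly combine the two least-probable nodes; the expected code length is the sum of the merged weights.
merge 7/89 + 9/89 → 16/89
merge 12/89 + 16/89 → 28/89
merge 21/89 + 28/89 → 49/89
merge 40/89 + 49/89 → 1
L = 16/89 + 28/89 + 49/89 + 1 = 182/89 ≈ 2.045 bits/symbol.

2.045 bits/symbol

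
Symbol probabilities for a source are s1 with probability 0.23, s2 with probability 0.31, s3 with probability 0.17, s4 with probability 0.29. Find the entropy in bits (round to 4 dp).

1.9640 bits

H = −Σ pᵢ log₂ pᵢ.
−0.23·log₂(0.23) = 0.4877
−0.31·log₂(0.31) = 0.5238
−0.17·log₂(0.17) = 0.4346
−0.29·log₂(0.29) = 0.5179
Sum ≈ 1.9640 → 1.9640 bits.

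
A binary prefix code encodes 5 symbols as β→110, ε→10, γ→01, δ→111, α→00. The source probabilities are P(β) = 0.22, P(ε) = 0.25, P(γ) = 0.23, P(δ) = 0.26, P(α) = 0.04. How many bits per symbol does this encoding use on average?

L̄ = Σ pᵢ·ℓᵢ = 0.22·3 + 0.25·2 + 0.23·2 + 0.26·3 + 0.04·2 = 2.48 bits/symbol.

2.48 bits/symbol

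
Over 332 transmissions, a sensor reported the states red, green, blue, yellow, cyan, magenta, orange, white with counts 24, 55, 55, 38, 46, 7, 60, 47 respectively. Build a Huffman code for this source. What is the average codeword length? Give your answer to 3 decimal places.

2.913 bits/symbol

Probabilities are the counts divided by 332.
Repeatedly combine the two least-probable nodes; the expected code length is the sum of the merged weights.
merge 7/332 + 6/83 → 31/332
merge 31/332 + 19/166 → 69/332
merge 23/166 + 47/332 → 93/332
merge 55/332 + 55/332 → 55/166
merge 15/83 + 69/332 → 129/332
merge 93/332 + 55/166 → 203/332
merge 129/332 + 203/332 → 1
L = 31/332 + 69/332 + 93/332 + 55/166 + 129/332 + 203/332 + 1 = 967/332 ≈ 2.913 bits/symbol.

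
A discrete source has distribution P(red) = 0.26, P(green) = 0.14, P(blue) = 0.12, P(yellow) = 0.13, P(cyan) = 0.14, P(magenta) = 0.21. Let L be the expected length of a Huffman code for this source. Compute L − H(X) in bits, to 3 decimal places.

0.008 bits

Entropy H = −Σ p log₂ p ≈ 2.5220 bits.
Huffman merges: 3/25+13/100→1/4; 7/50+7/50→7/25; 21/100+1/4→23/50; 13/50+7/25→27/50; 23/50+27/50→1. L = 253/100 ≈ 2.5300.
L − H = 2.5300 − 2.5220 = 0.008 bits.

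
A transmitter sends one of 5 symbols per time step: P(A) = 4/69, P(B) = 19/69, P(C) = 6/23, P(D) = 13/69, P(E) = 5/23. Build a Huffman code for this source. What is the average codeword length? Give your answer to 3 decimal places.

Repeatedly combine the two least-probable nodes; the expected code length is the sum of the merged weights.
merge 4/69 + 13/69 → 17/69
merge 5/23 + 17/69 → 32/69
merge 6/23 + 19/69 → 37/69
merge 32/69 + 37/69 → 1
L = 17/69 + 32/69 + 37/69 + 1 = 155/69 ≈ 2.246 bits/symbol.

2.246 bits/symbol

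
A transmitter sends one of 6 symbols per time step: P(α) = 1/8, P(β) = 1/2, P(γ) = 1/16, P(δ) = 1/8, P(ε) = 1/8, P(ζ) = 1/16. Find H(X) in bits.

Each probability is a power of 1/2, so log₂(1/p) is an integer.
H = Σ p·log₂(1/p) = 1/8·3 + 1/2·1 + 1/16·4 + 1/8·3 + 1/8·3 + 1/16·4 = 2.125 bits.

2.125 bits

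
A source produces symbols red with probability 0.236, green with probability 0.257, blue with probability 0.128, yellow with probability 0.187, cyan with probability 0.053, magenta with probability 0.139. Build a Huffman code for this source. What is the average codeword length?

2.501 bits/symbol

Repeatedly combine the two least-probable nodes; the expected code length is the sum of the merged weights.
merge 53/1000 + 16/125 → 181/1000
merge 139/1000 + 181/1000 → 8/25
merge 187/1000 + 59/250 → 423/1000
merge 257/1000 + 8/25 → 577/1000
merge 423/1000 + 577/1000 → 1
L = 181/1000 + 8/25 + 423/1000 + 577/1000 + 1 = 2501/1000 = 2.501 bits/symbol.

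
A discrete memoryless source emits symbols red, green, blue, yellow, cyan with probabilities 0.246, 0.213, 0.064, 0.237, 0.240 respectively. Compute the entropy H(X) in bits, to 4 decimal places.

2.2131 bits

H = −Σ pᵢ log₂ pᵢ.
−0.246·log₂(0.246) = 0.4977
−0.213·log₂(0.213) = 0.4752
−0.064·log₂(0.064) = 0.2538
−0.237·log₂(0.237) = 0.4923
−0.240·log₂(0.240) = 0.4941
Sum ≈ 2.2131 → 2.2131 bits.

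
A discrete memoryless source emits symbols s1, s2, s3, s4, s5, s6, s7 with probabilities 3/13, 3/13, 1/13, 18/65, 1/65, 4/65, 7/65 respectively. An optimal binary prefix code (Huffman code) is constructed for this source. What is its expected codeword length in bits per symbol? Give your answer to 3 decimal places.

2.492 bits/symbol

Repeatedly combine the two least-probable nodes; the expected code length is the sum of the merged weights.
merge 1/65 + 4/65 → 1/13
merge 1/13 + 1/13 → 2/13
merge 7/65 + 2/13 → 17/65
merge 3/13 + 3/13 → 6/13
merge 17/65 + 18/65 → 7/13
merge 6/13 + 7/13 → 1
L = 1/13 + 2/13 + 17/65 + 6/13 + 7/13 + 1 = 162/65 ≈ 2.492 bits/symbol.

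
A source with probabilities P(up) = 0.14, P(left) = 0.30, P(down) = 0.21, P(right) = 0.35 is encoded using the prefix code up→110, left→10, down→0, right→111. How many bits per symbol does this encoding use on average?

2.28 bits/symbol

L̄ = Σ pᵢ·ℓᵢ = 0.14·3 + 0.30·2 + 0.21·1 + 0.35·3 = 2.28 bits/symbol.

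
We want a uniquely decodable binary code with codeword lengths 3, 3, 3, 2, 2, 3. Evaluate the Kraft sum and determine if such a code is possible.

With common denominator 2^3 = 8: Σ 2^(−ℓᵢ) = 1/8 + 1/8 + 1/8 + 2/8 + 2/8 + 1/8 = 8/8 = 1.
Kraft's inequality requires Σ ≤ 1; here Σ = 1 ≤ 1, so such a prefix code exists.

1; yes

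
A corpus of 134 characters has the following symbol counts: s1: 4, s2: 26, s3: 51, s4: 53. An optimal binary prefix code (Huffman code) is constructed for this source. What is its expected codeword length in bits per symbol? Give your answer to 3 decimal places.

1.828 bits/symbol

Probabilities are the counts divided by 134.
Repeatedly combine the two least-probable nodes; the expected code length is the sum of the merged weights.
merge 2/67 + 13/67 → 15/67
merge 15/67 + 51/134 → 81/134
merge 53/134 + 81/134 → 1
L = 15/67 + 81/134 + 1 = 245/134 ≈ 1.828 bits/symbol.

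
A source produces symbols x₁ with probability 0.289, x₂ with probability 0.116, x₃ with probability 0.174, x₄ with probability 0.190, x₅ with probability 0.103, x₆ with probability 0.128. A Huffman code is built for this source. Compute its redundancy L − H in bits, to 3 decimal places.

Entropy H = −Σ p log₂ p ≈ 2.4897 bits.
Huffman merges: 103/1000+29/250→219/1000; 16/125+87/500→151/500; 19/100+219/1000→409/1000; 289/1000+151/500→591/1000; 409/1000+591/1000→1. L = 2521/1000 ≈ 2.5210.
L − H = 2.5210 − 2.4897 = 0.031 bits.

0.031 bits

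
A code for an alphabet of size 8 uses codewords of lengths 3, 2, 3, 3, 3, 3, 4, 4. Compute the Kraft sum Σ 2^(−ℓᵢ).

With common denominator 2^4 = 16: Σ 2^(−ℓᵢ) = 2/16 + 4/16 + 2/16 + 2/16 + 2/16 + 2/16 + 1/16 + 1/16 = 16/16 = 1.

1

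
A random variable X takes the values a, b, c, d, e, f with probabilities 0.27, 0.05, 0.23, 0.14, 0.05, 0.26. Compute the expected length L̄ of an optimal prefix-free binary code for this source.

2.34 bits/symbol

Repeatedly combine the two least-probable nodes; the expected code length is the sum of the merged weights.
merge 1/20 + 1/20 → 1/10
merge 1/10 + 7/50 → 6/25
merge 23/100 + 6/25 → 47/100
merge 13/50 + 27/100 → 53/100
merge 47/100 + 53/100 → 1
L = 1/10 + 6/25 + 47/100 + 53/100 + 1 = 117/50 = 2.34 bits/symbol.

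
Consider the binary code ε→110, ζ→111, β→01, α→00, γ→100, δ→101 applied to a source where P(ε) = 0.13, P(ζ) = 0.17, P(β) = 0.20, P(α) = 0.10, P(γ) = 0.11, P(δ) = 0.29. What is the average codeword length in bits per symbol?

L̄ = Σ pᵢ·ℓᵢ = 0.13·3 + 0.17·3 + 0.20·2 + 0.10·2 + 0.11·3 + 0.29·3 = 2.7 bits/symbol.

2.7 bits/symbol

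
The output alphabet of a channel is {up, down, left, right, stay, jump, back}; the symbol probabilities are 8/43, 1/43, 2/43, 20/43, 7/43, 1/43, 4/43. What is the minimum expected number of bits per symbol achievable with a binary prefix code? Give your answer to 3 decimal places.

Repeatedly combine the two least-probable nodes; the expected code length is the sum of the merged weights.
merge 1/43 + 1/43 → 2/43
merge 2/43 + 2/43 → 4/43
merge 4/43 + 4/43 → 8/43
merge 7/43 + 8/43 → 15/43
merge 8/43 + 15/43 → 23/43
merge 20/43 + 23/43 → 1
L = 2/43 + 4/43 + 8/43 + 15/43 + 23/43 + 1 = 95/43 ≈ 2.209 bits/symbol.

2.209 bits/symbol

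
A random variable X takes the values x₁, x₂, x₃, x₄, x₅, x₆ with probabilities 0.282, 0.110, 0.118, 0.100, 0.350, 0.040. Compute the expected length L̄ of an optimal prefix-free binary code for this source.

2.368 bits/symbol

Repeatedly combine the two least-probable nodes; the expected code length is the sum of the merged weights.
merge 1/25 + 1/10 → 7/50
merge 11/100 + 59/500 → 57/250
merge 7/50 + 57/250 → 46/125
merge 141/500 + 7/20 → 79/125
merge 46/125 + 79/125 → 1
L = 7/50 + 57/250 + 46/125 + 79/125 + 1 = 296/125 = 2.368 bits/symbol.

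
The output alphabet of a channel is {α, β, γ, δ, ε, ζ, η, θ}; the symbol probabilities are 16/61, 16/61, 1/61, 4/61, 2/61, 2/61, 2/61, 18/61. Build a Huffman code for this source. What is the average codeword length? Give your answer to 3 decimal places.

2.410 bits/symbol

Repeatedly combine the two least-probable nodes; the expected code length is the sum of the merged weights.
merge 1/61 + 2/61 → 3/61
merge 2/61 + 2/61 → 4/61
merge 3/61 + 4/61 → 7/61
merge 4/61 + 7/61 → 11/61
merge 11/61 + 16/61 → 27/61
merge 16/61 + 18/61 → 34/61
merge 27/61 + 34/61 → 1
L = 3/61 + 4/61 + 7/61 + 11/61 + 27/61 + 34/61 + 1 = 147/61 ≈ 2.410 bits/symbol.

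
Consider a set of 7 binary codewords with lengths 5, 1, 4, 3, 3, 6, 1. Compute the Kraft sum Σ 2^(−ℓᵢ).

1.359375

With common denominator 2^6 = 64: Σ 2^(−ℓᵢ) = 2/64 + 32/64 + 4/64 + 8/64 + 8/64 + 1/64 + 32/64 = 87/64 = 1.359375.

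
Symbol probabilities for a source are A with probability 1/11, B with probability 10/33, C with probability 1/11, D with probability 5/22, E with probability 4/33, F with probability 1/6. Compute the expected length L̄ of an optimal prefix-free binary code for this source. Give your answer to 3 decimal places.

Repeatedly combine the two least-probable nodes; the expected code length is the sum of the merged weights.
merge 1/11 + 1/11 → 2/11
merge 4/33 + 1/6 → 19/66
merge 2/11 + 5/22 → 9/22
merge 19/66 + 10/33 → 13/22
merge 9/22 + 13/22 → 1
L = 2/11 + 19/66 + 9/22 + 13/22 + 1 = 163/66 ≈ 2.470 bits/symbol.

2.470 bits/symbol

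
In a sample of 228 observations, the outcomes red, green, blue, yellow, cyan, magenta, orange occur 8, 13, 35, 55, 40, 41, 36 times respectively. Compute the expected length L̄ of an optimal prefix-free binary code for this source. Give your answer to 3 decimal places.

2.671 bits/symbol

Probabilities are the counts divided by 228.
Repeatedly combine the two least-probable nodes; the expected code length is the sum of the merged weights.
merge 2/57 + 13/228 → 7/76
merge 7/76 + 35/228 → 14/57
merge 3/19 + 10/57 → 1/3
merge 41/228 + 55/228 → 8/19
merge 14/57 + 1/3 → 11/19
merge 8/19 + 11/19 → 1
L = 7/76 + 14/57 + 1/3 + 8/19 + 11/19 + 1 = 203/76 ≈ 2.671 bits/symbol.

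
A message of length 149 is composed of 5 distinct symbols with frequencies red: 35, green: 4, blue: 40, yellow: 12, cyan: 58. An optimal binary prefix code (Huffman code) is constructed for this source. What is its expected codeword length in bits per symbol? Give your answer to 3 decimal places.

Probabilities are the counts divided by 149.
Repeatedly combine the two least-probable nodes; the expected code length is the sum of the merged weights.
merge 4/149 + 12/149 → 16/149
merge 16/149 + 35/149 → 51/149
merge 40/149 + 51/149 → 91/149
merge 58/149 + 91/149 → 1
L = 16/149 + 51/149 + 91/149 + 1 = 307/149 ≈ 2.060 bits/symbol.

2.060 bits/symbol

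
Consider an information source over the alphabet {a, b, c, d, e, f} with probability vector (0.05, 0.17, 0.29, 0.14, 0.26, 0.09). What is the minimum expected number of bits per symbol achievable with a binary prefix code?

2.42 bits/symbol

Repeatedly combine the two least-probable nodes; the expected code length is the sum of the merged weights.
merge 1/20 + 9/100 → 7/50
merge 7/50 + 7/50 → 7/25
merge 17/100 + 13/50 → 43/100
merge 7/25 + 29/100 → 57/100
merge 43/100 + 57/100 → 1
L = 7/50 + 7/25 + 43/100 + 57/100 + 1 = 121/50 = 2.42 bits/symbol.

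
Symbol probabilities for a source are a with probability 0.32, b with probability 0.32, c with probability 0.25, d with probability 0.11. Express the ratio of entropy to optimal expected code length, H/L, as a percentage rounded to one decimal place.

95.1%

Entropy H = −Σ p log₂ p ≈ 1.9024 bits.
Huffman merges: 11/100+1/4→9/25; 8/25+8/25→16/25; 9/25+16/25→1. L = 2 ≈ 2.0000.
Efficiency = H/L = 1.9024/2.0000 = 95.1%.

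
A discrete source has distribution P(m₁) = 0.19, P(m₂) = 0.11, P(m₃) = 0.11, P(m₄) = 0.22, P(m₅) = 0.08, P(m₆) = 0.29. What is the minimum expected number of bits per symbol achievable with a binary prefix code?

2.49 bits/symbol

Repeatedly combine the two least-probable nodes; the expected code length is the sum of the merged weights.
merge 2/25 + 11/100 → 19/100
merge 11/100 + 19/100 → 3/10
merge 19/100 + 11/50 → 41/100
merge 29/100 + 3/10 → 59/100
merge 41/100 + 59/100 → 1
L = 19/100 + 3/10 + 41/100 + 59/100 + 1 = 249/100 = 2.49 bits/symbol.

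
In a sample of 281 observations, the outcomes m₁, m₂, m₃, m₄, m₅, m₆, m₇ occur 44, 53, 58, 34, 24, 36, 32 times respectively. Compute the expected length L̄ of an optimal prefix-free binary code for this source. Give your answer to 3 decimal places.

2.794 bits/symbol

Probabilities are the counts divided by 281.
Repeatedly combine the two least-probable nodes; the expected code length is the sum of the merged weights.
merge 24/281 + 32/281 → 56/281
merge 34/281 + 36/281 → 70/281
merge 44/281 + 53/281 → 97/281
merge 56/281 + 58/281 → 114/281
merge 70/281 + 97/281 → 167/281
merge 114/281 + 167/281 → 1
L = 56/281 + 70/281 + 97/281 + 114/281 + 167/281 + 1 = 785/281 ≈ 2.794 bits/symbol.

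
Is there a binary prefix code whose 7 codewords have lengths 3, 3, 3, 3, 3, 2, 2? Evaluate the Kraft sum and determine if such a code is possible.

1.125; no

With common denominator 2^3 = 8: Σ 2^(−ℓᵢ) = 1/8 + 1/8 + 1/8 + 1/8 + 1/8 + 2/8 + 2/8 = 9/8 = 1.125.
Kraft's inequality requires Σ ≤ 1; here Σ = 1.125 > 1, so no such prefix code exists.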